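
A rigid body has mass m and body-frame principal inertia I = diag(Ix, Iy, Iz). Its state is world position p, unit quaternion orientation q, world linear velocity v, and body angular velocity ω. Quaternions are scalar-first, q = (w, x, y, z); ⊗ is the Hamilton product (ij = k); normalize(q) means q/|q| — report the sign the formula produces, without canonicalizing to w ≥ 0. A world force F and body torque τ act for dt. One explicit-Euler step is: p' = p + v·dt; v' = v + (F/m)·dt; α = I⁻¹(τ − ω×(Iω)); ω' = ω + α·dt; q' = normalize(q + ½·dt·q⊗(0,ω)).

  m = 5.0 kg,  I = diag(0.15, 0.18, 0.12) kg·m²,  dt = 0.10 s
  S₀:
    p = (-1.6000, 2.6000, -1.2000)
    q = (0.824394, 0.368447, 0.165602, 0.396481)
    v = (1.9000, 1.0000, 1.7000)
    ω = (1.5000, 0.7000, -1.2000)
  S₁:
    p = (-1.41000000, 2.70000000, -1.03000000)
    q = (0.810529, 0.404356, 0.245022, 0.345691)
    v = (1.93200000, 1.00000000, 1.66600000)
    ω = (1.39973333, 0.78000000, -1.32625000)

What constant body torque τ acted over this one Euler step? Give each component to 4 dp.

rate change Δω = (-0.10026667, 0.08000000, -0.12625000)
precession coupling = (0.0504, -0.0540, 0.0315)
applied torque τ = (-0.1000, 0.0900, -0.1200)

τ = (-0.1000, 0.0900, -0.1200)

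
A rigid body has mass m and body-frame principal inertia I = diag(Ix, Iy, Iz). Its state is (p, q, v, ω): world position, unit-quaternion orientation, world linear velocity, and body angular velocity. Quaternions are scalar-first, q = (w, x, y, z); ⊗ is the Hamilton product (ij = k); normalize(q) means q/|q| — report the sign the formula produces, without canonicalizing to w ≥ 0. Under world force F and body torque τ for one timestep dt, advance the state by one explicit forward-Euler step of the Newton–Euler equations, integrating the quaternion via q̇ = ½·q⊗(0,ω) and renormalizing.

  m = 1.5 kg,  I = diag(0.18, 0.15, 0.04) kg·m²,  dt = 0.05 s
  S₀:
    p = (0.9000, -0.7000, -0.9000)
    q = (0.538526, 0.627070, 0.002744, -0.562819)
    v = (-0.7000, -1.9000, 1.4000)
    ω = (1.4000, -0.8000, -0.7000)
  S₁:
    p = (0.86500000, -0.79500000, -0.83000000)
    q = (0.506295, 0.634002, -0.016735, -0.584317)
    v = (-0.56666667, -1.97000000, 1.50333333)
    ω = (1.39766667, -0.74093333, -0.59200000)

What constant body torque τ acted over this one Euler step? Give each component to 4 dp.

τ = (-0.0700, 0.0400, 0.1200)

rate change Δω = (-0.00233333, 0.05906667, 0.10800000)
τ = I·(Δω/dt) + ω₀×(Iω₀) = (-0.0700, 0.0400, 0.1200)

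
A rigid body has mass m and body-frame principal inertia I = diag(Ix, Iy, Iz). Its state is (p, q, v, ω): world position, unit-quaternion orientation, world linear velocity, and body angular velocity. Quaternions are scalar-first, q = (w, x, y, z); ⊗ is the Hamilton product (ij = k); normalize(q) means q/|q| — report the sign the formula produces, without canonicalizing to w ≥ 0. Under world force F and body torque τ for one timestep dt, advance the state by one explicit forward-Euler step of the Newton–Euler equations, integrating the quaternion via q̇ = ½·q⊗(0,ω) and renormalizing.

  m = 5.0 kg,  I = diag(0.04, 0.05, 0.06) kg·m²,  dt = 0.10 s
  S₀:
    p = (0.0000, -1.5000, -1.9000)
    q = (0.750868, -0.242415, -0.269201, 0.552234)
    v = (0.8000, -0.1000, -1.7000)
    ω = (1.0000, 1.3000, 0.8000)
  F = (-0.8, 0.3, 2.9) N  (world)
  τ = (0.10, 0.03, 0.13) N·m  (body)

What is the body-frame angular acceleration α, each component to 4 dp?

α = (2.2400, 0.9200, 1.9500)

ω×(Iω) gyroscopic = (0.0104, -0.0160, 0.0130)
angular accel α = (2.2400, 0.9200, 1.9500)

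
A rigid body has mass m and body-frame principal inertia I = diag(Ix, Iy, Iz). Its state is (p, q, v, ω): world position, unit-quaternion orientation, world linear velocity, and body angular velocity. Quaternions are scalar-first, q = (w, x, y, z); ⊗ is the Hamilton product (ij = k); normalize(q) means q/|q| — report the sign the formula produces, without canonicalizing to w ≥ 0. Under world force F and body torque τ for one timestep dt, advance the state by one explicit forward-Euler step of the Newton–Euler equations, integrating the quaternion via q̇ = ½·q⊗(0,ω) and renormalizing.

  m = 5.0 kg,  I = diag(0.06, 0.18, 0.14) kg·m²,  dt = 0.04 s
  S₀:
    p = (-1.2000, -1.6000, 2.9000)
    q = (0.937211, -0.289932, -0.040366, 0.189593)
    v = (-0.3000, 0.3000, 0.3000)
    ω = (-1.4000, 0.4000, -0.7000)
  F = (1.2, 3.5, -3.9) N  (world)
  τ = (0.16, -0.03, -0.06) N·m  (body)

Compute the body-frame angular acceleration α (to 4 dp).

α = (2.4800, 0.2689, 0.0514)

gyro term ω×Iω = (0.0112, -0.0784, -0.0672)
α = I⁻¹(τ − ω×Iω) = (2.4800, 0.2689, 0.0514)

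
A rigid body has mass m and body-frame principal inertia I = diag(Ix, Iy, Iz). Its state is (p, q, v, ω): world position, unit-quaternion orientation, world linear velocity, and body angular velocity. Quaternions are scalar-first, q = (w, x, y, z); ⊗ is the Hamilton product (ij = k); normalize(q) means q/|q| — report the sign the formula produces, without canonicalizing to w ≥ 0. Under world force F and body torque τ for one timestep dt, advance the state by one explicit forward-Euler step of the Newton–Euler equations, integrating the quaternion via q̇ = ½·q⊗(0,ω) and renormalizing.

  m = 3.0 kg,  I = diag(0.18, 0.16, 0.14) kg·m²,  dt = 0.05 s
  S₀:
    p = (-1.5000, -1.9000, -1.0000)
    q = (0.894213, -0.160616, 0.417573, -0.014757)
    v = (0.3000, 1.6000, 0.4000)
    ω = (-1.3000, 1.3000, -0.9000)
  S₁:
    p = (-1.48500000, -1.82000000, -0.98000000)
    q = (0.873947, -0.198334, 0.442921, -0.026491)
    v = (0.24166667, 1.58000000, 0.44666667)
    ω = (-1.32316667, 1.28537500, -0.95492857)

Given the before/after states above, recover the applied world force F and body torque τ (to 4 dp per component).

F = (-3.5000, -1.2000, 2.8000)
τ = (-0.0600, 0.0000, -0.1200)

rate change Δω = (-0.02316667, -0.01462500, -0.05492857)
τ = I·(Δω/dt) + ω₀×(Iω₀) = (-0.0600, 0.0000, -0.1200)
Δv = v₁−v₀ = (-0.05833333, -0.02000000, 0.04666667)
m·(v₁−v₀)/dt = (-3.5000, -1.2000, 2.8000)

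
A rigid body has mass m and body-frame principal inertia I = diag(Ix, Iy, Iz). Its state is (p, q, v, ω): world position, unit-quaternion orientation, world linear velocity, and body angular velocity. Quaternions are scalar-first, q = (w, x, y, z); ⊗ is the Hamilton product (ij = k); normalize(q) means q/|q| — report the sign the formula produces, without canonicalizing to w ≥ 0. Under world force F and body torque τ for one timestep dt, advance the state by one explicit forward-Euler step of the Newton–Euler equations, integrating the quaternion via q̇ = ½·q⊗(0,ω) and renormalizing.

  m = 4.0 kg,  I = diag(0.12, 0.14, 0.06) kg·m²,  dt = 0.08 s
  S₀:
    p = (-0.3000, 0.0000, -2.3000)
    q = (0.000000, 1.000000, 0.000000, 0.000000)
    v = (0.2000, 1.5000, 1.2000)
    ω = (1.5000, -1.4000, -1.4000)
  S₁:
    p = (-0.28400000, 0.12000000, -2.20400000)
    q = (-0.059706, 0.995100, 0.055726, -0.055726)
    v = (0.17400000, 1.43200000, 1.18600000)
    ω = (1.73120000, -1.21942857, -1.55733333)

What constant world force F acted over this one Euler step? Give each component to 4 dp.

Δv = v₁−v₀ = (-0.02600000, -0.06800000, -0.01400000)
m·(v₁−v₀)/dt = (-1.3000, -3.4000, -0.7000)

F = (-1.3000, -3.4000, -0.7000)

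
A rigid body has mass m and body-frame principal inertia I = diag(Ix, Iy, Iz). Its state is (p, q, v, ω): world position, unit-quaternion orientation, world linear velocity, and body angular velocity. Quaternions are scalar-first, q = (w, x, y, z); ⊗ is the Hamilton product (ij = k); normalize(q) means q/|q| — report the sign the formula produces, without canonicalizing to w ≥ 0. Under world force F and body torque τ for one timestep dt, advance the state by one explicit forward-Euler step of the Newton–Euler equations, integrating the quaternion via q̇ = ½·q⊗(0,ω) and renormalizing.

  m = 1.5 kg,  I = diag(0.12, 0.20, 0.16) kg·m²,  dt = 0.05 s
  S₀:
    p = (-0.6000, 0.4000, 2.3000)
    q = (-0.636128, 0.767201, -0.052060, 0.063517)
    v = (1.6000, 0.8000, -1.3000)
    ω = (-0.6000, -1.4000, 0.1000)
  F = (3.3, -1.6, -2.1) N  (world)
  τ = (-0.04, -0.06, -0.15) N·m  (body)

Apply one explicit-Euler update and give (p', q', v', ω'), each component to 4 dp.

p' = (-0.5200, 0.4400, 2.2350)
q' = (-0.6261, 0.7783, -0.0326, 0.0343)
v' = (1.7100, 0.7467, -1.3700)
ω' = (-0.6190, -1.4156, 0.0321)

precession coupling ω×(Iω) = (0.0056, 0.0024, 0.0672)
angular accel α = (-0.3800, -0.3120, -1.3575)
ω + α·dt = (-0.6190, -1.4156, 0.0321)
Hamilton product q⊗(0,ω) = (0.3810849, 0.4653946, 0.7757489, -1.1689302)
updated quaternion q' = (-0.6261, 0.7783, -0.0326, 0.0343)
a = F/m = (2.2000, -1.0667, -1.4000)
new position p' = (-0.5200, 0.4400, 2.2350)
v + (F/m)dt = (1.7100, 0.7467, -1.3700)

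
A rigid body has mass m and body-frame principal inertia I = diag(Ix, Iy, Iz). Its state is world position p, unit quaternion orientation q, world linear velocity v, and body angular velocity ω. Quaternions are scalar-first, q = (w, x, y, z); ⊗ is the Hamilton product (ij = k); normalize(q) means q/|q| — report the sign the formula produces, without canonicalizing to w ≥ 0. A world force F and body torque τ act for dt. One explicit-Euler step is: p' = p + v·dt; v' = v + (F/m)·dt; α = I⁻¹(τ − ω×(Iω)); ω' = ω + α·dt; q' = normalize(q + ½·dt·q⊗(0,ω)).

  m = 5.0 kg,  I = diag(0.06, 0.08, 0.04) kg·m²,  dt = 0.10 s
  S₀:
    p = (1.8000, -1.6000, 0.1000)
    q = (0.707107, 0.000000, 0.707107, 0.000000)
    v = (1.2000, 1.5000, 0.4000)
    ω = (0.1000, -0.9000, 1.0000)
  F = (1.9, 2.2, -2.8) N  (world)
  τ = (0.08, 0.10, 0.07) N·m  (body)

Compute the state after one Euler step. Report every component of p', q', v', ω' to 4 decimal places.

p' = (1.9200, -1.4500, 0.1400)
q' = (0.7373, 0.0388, 0.6738, 0.0317)
v' = (1.2380, 1.5440, 0.3440)
ω' = (0.1733, -0.7775, 1.1795)

new position p' = (1.9200, -1.4500, 0.1400)
new velocity v' = (1.2380, 1.5440, 0.3440)
precession coupling ω×(Iω) = (0.0360, 0.0020, -0.0018)
α = I⁻¹(τ − ω×Iω) = (0.7333, 1.2250, 1.7950)
ω' = ω + α·dt = (0.1733, -0.7775, 1.1795)
q⊗(0,ω) = (0.6363963, 0.7778177, -0.6363963, 0.6363963)
updated quaternion q' = (0.7373, 0.0388, 0.6738, 0.0317)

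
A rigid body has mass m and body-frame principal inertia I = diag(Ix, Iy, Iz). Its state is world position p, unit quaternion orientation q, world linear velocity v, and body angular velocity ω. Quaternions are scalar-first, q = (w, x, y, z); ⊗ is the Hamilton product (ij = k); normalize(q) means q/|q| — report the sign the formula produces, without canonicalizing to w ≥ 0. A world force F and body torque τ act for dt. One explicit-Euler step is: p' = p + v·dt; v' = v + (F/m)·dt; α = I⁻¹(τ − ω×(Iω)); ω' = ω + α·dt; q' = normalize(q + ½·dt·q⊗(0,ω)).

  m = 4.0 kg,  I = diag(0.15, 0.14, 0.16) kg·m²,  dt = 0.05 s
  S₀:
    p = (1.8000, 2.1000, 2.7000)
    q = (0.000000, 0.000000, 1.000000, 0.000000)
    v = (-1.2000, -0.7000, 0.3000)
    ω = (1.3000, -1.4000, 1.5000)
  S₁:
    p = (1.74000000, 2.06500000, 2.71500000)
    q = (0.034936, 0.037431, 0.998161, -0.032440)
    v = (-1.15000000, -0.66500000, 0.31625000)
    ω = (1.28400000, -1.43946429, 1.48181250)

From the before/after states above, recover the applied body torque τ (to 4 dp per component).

Δω = ω₁−ω₀ = (-0.01600000, -0.03946429, -0.01818750)
τ = I·(Δω/dt) + ω₀×(Iω₀) = (-0.0900, -0.1300, -0.0400)

τ = (-0.0900, -0.1300, -0.0400)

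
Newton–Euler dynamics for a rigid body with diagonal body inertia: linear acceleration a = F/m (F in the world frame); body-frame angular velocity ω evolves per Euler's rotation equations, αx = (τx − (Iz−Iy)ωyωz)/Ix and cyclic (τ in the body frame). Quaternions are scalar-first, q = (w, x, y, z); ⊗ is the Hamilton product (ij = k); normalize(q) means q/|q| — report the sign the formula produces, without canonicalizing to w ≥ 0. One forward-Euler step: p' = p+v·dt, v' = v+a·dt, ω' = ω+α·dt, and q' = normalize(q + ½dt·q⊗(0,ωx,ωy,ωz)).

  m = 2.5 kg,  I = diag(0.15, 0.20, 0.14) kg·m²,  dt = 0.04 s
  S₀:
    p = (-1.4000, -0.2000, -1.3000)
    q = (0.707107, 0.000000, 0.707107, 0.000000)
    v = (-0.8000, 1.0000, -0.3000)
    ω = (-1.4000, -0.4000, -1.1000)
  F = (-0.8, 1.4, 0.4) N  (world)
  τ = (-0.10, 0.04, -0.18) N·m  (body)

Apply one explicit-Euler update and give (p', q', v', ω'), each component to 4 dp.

p' = (-1.4320, -0.1600, -1.3120)
q' = (0.7123, -0.0353, 0.7010, 0.0042)
v' = (-0.8128, 1.0224, -0.2936)
ω' = (-1.4196, -0.3951, -1.1594)

ω×(Iω) gyroscopic = (-0.0264, 0.0154, 0.0280)
α = I⁻¹(τ − ω×Iω) = (-0.4907, 0.1230, -1.4857)
ω + α·dt = (-1.4196, -0.3951, -1.1594)
Hamilton product q⊗(0,ω) = (0.2828428, -1.7677675, -0.2828428, 0.2121321)
q + ½dt·q⊗(0,ω), renormalized = (0.7123, -0.0353, 0.7010, 0.0042)
a = F/m = (-0.3200, 0.5600, 0.1600)
p' = p + v·dt = (-1.4320, -0.1600, -1.3120)
v' = v + a·dt = (-0.8128, 1.0224, -0.2936)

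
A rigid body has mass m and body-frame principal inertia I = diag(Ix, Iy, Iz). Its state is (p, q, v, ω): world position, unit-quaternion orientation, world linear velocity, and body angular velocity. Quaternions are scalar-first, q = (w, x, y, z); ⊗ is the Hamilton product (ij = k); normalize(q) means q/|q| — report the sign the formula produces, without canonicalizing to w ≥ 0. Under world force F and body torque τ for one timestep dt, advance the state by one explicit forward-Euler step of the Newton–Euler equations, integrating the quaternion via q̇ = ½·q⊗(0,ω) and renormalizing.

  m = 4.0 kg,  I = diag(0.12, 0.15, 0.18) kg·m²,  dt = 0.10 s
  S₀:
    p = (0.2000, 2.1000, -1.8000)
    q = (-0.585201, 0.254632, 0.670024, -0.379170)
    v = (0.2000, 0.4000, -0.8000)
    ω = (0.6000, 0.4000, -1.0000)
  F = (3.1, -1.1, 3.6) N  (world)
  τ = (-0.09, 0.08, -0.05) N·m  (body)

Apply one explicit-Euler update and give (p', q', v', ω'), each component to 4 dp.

α = I⁻¹(τ − ω×Iω) = (-0.6500, 0.2933, -0.3178)
ω' = ω + α·dt = (0.5350, 0.4293, -1.0318)
2q̇ = q⊗(0,ω) = (-0.7999588, -0.8694766, -0.2069504, 0.2850394)
q + ½dt·q⊗(0,ω), renormalized = (-0.6240, 0.2108, 0.6584, -0.3642)
p' = p + v·dt = (0.2200, 2.1400, -1.8800)
v + (F/m)dt = (0.2775, 0.3725, -0.7100)

p' = (0.2200, 2.1400, -1.8800)
q' = (-0.6240, 0.2108, 0.6584, -0.3642)
v' = (0.2775, 0.3725, -0.7100)
ω' = (0.5350, 0.4293, -1.0318)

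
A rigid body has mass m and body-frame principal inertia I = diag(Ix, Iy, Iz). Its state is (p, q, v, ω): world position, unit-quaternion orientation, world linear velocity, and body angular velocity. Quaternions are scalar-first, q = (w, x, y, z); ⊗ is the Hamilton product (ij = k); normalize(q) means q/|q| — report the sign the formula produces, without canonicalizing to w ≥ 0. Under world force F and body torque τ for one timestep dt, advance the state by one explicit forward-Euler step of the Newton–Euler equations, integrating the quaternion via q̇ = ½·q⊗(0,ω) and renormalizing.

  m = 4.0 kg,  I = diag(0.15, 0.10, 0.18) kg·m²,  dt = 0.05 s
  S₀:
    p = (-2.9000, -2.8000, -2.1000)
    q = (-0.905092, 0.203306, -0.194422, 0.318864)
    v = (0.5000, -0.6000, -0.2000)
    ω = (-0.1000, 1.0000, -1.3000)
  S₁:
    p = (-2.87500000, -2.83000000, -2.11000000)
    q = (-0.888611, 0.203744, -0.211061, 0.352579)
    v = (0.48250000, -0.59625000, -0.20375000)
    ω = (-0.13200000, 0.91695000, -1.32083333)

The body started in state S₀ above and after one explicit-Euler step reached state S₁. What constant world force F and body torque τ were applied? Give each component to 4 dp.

F = (-1.4000, 0.3000, -0.3000)
τ = (-0.2000, -0.1700, -0.0700)

Δv = v₁−v₀ = (-0.01750000, 0.00375000, -0.00375000)
m·(v₁−v₀)/dt = (-1.4000, 0.3000, -0.3000)
ω₁ − ω₀ = (-0.03200000, -0.08305000, -0.02083333)
precession coupling = (-0.1040, -0.0039, 0.0050)
I·α + gyro = (-0.2000, -0.1700, -0.0700)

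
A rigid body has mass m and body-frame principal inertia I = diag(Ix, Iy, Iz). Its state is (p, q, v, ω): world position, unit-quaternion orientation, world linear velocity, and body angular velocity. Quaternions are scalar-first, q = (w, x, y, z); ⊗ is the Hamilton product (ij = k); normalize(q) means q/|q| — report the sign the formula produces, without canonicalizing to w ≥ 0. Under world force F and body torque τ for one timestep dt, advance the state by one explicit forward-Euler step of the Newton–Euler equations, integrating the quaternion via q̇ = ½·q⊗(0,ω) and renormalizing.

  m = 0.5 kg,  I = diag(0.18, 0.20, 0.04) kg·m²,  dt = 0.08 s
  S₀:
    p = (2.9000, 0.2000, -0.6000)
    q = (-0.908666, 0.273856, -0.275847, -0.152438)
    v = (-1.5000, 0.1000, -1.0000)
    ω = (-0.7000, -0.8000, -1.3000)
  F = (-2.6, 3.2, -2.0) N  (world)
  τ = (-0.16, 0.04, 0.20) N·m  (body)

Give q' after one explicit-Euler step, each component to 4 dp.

2q̇ = q⊗(0,ω) = (-0.2271478, 0.8727169, 1.1896522, 0.7690881)
q' = normalize(q + ½dt·q⊗(0,ω)) = (-0.9157, 0.3081, -0.2277, -0.1214)

q' = (-0.9157, 0.3081, -0.2277, -0.1214)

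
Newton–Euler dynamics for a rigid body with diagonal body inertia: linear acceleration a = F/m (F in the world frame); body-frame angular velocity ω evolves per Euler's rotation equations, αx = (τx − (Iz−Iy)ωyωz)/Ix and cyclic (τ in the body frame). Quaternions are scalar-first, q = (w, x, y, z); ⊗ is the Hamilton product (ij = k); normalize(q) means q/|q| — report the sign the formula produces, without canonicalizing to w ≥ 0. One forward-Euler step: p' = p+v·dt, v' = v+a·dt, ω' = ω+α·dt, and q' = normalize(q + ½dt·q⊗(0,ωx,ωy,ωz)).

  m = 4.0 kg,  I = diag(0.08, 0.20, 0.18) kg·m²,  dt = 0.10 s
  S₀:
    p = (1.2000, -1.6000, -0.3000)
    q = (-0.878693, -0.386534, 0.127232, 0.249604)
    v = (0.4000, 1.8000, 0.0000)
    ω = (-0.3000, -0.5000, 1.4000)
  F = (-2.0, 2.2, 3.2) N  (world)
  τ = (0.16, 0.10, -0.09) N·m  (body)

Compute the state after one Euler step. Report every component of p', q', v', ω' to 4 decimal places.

p' = (1.2400, -1.4200, -0.3000)
q' = (-0.8962, -0.3572, 0.1720, 0.1991)
v' = (0.3500, 1.8550, 0.0800)
ω' = (-0.1175, -0.4710, 1.3400)

gyro term ω×Iω = (0.0140, 0.0420, 0.0180)
α = I⁻¹(τ − ω×Iω) = (1.8250, 0.2900, -0.6000)
new body rate ω' = (-0.1175, -0.4710, 1.3400)
2q̇ = q⊗(0,ω) = (-0.4017898, 0.5665347, 0.9056129, -0.9987336)
q + ½dt·q⊗(0,ω), renormalized = (-0.8962, -0.3572, 0.1720, 0.1991)
new position p' = (1.2400, -1.4200, -0.3000)
new velocity v' = (0.3500, 1.8550, 0.0800)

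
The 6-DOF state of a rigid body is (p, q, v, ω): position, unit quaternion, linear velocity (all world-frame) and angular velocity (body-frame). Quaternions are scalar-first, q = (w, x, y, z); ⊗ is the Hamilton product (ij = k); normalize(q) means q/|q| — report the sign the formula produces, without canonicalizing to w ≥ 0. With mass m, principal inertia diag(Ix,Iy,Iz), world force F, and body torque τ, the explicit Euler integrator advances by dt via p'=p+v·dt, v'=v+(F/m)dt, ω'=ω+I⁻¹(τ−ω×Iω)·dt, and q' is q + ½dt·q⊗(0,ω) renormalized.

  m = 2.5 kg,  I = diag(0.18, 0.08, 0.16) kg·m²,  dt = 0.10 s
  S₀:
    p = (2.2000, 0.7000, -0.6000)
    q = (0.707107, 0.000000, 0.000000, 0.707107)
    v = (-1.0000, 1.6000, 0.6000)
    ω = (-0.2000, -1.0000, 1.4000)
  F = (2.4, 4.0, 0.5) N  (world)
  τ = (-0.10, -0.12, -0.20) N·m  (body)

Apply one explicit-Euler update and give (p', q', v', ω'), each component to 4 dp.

(τ − ω×Iω)/I = (0.0667, -1.4300, -1.1250)
new body rate ω' = (-0.1933, -1.1430, 1.2875)
Hamilton product q⊗(0,ω) = (-0.9899498, 0.5656856, -0.8485284, 0.9899498)
q' = normalize(q + ½dt·q⊗(0,ω)) = (0.6552, 0.0282, -0.0423, 0.7538)
a = F/m = (0.9600, 1.6000, 0.2000)
p + v·dt = (2.1000, 0.8600, -0.5400)
v' = v + a·dt = (-0.9040, 1.7600, 0.6200)

p' = (2.1000, 0.8600, -0.5400)
q' = (0.6552, 0.0282, -0.0423, 0.7538)
v' = (-0.9040, 1.7600, 0.6200)
ω' = (-0.1933, -1.1430, 1.2875)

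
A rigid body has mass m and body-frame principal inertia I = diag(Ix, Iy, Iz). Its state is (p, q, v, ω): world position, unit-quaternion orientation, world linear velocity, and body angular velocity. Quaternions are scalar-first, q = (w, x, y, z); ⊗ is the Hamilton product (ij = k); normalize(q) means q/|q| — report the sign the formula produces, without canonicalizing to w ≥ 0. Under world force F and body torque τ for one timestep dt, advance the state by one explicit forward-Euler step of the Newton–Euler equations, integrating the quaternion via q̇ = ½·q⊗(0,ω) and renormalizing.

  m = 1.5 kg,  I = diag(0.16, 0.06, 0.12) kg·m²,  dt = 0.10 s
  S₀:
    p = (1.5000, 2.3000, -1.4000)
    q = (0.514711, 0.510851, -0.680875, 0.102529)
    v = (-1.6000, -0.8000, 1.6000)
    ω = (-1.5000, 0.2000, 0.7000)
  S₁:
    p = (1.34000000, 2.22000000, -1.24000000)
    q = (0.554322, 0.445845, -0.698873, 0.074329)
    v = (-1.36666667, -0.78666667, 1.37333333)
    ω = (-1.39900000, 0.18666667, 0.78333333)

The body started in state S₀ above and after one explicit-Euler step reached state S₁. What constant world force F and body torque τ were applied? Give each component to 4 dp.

F = (3.5000, 0.2000, -3.4000)
τ = (0.1700, -0.0500, 0.1300)

Δω = ω₁−ω₀ = (0.10100000, -0.01333333, 0.08333333)
I·α + gyro = (0.1700, -0.0500, 0.1300)
v₁ − v₀ = (0.23333333, 0.01333333, -0.22666667)
m·(v₁−v₀)/dt = (3.5000, 0.2000, -3.4000)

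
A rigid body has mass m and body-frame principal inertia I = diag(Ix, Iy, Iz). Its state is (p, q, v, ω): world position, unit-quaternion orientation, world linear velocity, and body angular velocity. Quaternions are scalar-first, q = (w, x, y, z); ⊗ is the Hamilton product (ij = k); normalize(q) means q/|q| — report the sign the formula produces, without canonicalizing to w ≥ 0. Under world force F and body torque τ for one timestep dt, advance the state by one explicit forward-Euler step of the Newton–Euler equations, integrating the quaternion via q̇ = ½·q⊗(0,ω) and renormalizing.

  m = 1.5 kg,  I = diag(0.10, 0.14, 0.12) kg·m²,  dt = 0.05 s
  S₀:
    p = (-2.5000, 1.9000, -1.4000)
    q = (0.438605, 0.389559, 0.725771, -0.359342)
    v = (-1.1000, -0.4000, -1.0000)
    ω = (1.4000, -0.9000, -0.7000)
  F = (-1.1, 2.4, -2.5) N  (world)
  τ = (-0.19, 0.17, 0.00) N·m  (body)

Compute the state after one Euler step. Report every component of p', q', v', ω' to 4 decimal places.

p' = (-2.5550, 1.8800, -1.4500)
q' = (0.4346, 0.3837, 0.7094, -0.4008)
v' = (-1.1367, -0.3200, -1.0833)
ω' = (1.3113, -0.8463, -0.6790)

ω×(Iω) gyroscopic = (-0.0126, 0.0196, -0.0504)
α = I⁻¹(τ − ω×Iω) = (-1.7740, 1.0743, 0.4200)
ω' = ω + α·dt = (1.3113, -0.8463, -0.6790)
q⊗(0,ω) = (-0.1437281, -0.2174005, -0.6251320, -1.6737060)
q' = normalize(q + ½dt·q⊗(0,ω)) = (0.4346, 0.3837, 0.7094, -0.4008)
new position p' = (-2.5550, 1.8800, -1.4500)
v + (F/m)dt = (-1.1367, -0.3200, -1.0833)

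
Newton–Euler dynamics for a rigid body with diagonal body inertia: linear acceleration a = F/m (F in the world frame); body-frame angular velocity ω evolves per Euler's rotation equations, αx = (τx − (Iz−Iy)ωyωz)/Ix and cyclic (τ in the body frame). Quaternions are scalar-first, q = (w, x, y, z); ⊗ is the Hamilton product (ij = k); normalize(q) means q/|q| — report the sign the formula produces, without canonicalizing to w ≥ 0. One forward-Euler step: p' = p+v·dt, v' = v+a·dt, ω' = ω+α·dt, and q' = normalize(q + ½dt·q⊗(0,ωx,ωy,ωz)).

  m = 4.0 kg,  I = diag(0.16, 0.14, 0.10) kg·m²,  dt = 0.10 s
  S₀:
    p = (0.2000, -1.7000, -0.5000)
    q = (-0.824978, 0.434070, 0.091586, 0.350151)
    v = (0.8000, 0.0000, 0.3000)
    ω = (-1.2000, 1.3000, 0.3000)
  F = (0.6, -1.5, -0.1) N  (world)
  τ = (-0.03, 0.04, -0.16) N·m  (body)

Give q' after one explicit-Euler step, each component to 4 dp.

q' = (-0.8069, 0.4603, 0.0104, 0.3700)

2q̇ = q⊗(0,ω) = (0.2967769, 0.5622531, -1.6228736, 0.4267008)
q' = normalize(q + ½dt·q⊗(0,ω)) = (-0.8069, 0.4603, 0.0104, 0.3700)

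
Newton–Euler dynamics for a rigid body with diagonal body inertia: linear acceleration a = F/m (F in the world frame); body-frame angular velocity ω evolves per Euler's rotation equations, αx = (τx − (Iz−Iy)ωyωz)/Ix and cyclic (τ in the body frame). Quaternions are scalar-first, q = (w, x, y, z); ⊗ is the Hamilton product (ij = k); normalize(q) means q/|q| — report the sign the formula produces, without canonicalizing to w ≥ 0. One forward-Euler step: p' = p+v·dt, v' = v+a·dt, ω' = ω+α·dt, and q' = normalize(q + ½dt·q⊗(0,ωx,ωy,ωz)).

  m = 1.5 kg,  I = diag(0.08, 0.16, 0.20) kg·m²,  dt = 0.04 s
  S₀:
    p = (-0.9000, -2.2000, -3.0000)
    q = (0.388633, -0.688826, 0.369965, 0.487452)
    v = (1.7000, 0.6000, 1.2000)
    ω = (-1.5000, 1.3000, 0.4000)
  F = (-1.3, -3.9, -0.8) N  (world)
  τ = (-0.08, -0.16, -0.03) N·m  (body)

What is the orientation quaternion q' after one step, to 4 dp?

q' = (0.3542, -0.7096, 0.3707, 0.4834)

2q̇ = q⊗(0,ω) = (-1.7091743, -1.0686511, 0.0495753, -0.1850731)
q' = normalize(q + ½dt·q⊗(0,ω)) = (0.3542, -0.7096, 0.3707, 0.4834)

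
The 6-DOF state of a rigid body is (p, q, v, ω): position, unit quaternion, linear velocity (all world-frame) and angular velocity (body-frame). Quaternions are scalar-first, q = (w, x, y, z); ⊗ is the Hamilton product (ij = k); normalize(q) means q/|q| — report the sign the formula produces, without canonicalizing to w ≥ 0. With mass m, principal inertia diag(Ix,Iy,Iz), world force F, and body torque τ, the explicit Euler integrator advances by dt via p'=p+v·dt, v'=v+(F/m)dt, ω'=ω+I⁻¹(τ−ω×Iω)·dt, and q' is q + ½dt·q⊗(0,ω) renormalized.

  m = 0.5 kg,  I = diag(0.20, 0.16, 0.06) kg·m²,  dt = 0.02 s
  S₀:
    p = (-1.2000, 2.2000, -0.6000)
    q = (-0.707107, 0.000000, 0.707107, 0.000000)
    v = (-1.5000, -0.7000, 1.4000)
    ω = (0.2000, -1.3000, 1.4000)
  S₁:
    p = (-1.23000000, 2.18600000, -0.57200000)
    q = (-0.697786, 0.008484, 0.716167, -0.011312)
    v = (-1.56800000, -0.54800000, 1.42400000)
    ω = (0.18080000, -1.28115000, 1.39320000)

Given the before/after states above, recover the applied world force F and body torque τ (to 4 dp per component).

ω₁ − ω₀ = (-0.01920000, 0.01885000, -0.00680000)
ω₀×(Iω₀) = (0.1820, 0.0392, 0.0104)
applied torque τ = (-0.0100, 0.1900, -0.0100)
v₁ − v₀ = (-0.06800000, 0.15200000, 0.02400000)
applied force F = (-1.7000, 3.8000, 0.6000)

F = (-1.7000, 3.8000, 0.6000)
τ = (-0.0100, 0.1900, -0.0100)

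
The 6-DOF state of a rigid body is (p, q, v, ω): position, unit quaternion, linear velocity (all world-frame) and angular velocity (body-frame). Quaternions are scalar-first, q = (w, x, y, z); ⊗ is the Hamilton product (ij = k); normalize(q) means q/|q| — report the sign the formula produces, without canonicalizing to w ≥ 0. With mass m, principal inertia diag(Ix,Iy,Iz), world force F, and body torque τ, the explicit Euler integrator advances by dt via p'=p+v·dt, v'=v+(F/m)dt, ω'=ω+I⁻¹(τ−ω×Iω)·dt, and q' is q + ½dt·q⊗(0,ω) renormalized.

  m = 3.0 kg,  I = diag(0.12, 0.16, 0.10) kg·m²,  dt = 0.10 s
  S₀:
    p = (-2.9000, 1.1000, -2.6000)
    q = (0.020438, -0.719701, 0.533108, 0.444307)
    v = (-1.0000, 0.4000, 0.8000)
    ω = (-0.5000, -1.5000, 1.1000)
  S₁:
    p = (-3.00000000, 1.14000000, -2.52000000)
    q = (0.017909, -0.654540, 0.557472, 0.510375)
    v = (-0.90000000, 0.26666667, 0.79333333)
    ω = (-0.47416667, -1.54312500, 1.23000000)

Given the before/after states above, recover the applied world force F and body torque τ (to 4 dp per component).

ω₁ − ω₀ = (0.02583333, -0.04312500, 0.13000000)
gyro term ω₀×Iω₀ = (0.0990, -0.0110, 0.0300)
τ = I·(Δω/dt) + ω₀×(Iω₀) = (0.1300, -0.0800, 0.1600)
Δv = v₁−v₀ = (0.10000000, -0.13333333, -0.00666667)
applied force F = (3.0000, -4.0000, -0.2000)

F = (3.0000, -4.0000, -0.2000)
τ = (0.1300, -0.0800, 0.1600)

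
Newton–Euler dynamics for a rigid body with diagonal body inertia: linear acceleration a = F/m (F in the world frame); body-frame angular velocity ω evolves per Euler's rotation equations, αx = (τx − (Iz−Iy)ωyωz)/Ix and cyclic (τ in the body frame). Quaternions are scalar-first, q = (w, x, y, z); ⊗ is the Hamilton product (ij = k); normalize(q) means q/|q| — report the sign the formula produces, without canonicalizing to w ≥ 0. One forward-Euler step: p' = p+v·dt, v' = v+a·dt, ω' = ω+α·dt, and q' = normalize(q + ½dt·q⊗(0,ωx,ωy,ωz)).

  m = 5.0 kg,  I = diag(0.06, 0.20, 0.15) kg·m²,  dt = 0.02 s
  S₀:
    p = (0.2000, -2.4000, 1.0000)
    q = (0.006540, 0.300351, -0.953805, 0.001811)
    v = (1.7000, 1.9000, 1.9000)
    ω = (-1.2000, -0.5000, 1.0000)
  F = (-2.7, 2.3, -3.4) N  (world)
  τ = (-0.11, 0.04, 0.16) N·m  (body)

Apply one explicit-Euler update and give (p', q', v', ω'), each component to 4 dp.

p' = (0.2340, -2.3620, 1.0380)
q' = (0.0054, 0.2907, -0.9567, -0.0111)
v' = (1.6892, 1.9092, 1.8864)
ω' = (-1.2450, -0.5068, 1.0101)

p + v·dt = (0.2340, -2.3620, 1.0380)
v + (F/m)dt = (1.6892, 1.9092, 1.8864)
gyro term ω×Iω = (0.0250, 0.1080, 0.0840)
(τ − ω×Iω)/I = (-2.2500, -0.3400, 0.5067)
ω + α·dt = (-1.2450, -0.5068, 1.0101)
q⊗(0,ω) = (-0.1182923, -0.9607475, -0.3057942, -1.2882015)
updated quaternion q' = (0.0054, 0.2907, -0.9567, -0.0111)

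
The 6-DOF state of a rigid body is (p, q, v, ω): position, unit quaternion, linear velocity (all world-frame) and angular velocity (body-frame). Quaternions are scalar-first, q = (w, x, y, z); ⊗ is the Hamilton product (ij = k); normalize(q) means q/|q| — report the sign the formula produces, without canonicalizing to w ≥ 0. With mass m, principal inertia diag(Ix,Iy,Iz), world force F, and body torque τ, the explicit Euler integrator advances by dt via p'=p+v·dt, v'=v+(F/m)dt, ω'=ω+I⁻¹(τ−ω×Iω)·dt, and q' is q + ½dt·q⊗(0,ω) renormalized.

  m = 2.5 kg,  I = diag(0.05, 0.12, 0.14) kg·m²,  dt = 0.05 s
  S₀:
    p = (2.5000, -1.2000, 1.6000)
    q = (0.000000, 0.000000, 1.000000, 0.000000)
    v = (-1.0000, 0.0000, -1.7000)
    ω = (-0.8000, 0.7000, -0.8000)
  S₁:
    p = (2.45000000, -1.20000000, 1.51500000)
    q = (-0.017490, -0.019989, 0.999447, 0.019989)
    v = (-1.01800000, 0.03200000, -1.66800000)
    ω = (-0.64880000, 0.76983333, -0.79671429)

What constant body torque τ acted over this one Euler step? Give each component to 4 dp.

τ = (0.1400, 0.1100, -0.0300)

rate change Δω = (0.15120000, 0.06983333, 0.00328571)
applied torque τ = (0.1400, 0.1100, -0.0300)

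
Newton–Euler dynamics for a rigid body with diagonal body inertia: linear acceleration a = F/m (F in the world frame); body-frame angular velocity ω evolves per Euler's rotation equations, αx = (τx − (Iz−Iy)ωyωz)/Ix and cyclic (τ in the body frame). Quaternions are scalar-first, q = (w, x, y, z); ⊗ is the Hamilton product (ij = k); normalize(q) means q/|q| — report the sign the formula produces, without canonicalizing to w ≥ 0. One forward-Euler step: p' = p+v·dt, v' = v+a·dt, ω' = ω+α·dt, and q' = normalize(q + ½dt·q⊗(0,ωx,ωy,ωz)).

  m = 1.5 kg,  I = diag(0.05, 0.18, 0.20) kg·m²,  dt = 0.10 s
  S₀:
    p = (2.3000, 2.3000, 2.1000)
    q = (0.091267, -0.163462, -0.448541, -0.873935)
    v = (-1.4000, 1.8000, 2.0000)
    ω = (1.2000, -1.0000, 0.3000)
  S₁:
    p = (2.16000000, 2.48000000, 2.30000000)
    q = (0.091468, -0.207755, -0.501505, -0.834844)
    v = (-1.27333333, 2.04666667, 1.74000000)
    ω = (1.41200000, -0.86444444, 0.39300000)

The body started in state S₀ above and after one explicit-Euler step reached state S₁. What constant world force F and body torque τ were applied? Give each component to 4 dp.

F = (1.9000, 3.7000, -3.9000)
τ = (0.1000, 0.1900, 0.0300)

Δω = ω₁−ω₀ = (0.21200000, 0.13555556, 0.09300000)
applied torque τ = (0.1000, 0.1900, 0.0300)
Δv = v₁−v₀ = (0.12666667, 0.24666667, -0.26000000)
m·(v₁−v₀)/dt = (1.9000, 3.7000, -3.9000)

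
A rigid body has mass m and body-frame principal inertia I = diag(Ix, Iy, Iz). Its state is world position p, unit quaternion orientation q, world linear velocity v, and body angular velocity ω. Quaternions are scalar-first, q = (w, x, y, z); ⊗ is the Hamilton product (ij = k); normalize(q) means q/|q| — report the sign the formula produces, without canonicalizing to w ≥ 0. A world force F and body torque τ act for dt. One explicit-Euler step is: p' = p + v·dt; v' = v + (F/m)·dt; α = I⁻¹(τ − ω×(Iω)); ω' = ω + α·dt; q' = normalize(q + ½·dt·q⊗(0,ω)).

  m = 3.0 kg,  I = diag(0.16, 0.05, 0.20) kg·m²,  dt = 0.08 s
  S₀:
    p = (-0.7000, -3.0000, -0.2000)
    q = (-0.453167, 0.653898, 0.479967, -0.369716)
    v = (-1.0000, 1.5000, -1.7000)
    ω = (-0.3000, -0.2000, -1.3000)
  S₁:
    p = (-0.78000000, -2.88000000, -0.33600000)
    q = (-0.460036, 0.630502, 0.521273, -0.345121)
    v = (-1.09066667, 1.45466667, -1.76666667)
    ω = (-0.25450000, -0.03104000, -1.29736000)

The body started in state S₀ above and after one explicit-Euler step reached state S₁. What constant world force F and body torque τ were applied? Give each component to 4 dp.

ω₁ − ω₀ = (0.04550000, 0.16896000, 0.00264000)
applied torque τ = (0.1300, 0.0900, 0.0000)
velocity change Δv = (-0.09066667, -0.04533333, -0.06666667)
m·(v₁−v₀)/dt = (-3.4000, -1.7000, -2.5000)

F = (-3.4000, -1.7000, -2.5000)
τ = (0.1300, 0.0900, 0.0000)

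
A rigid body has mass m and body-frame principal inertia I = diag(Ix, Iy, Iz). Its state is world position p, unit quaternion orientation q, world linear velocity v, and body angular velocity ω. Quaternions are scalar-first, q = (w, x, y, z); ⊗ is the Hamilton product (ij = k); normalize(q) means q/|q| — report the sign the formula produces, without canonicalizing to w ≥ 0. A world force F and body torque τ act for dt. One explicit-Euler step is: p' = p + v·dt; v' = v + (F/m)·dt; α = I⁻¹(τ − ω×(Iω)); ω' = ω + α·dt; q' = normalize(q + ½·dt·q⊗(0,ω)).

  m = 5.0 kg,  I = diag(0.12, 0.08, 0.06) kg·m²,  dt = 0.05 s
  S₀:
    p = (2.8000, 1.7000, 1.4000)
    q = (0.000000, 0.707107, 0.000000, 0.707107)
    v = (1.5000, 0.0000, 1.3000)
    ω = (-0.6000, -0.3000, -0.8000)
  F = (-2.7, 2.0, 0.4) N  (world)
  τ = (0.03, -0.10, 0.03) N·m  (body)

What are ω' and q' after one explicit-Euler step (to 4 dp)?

precession coupling ω×(Iω) = (-0.0048, 0.0288, -0.0072)
(τ − ω×Iω)/I = (0.2900, -1.6100, 0.6200)
ω' = ω + α·dt = (-0.5855, -0.3805, -0.7690)
q⊗(0,ω) = (0.9899498, 0.2121321, 0.1414214, -0.2121321)
q' = normalize(q + ½dt·q⊗(0,ω)) = (0.0247, 0.7122, 0.0035, 0.7016)

ω' = (-0.5855, -0.3805, -0.7690)
q' = (0.0247, 0.7122, 0.0035, 0.7016)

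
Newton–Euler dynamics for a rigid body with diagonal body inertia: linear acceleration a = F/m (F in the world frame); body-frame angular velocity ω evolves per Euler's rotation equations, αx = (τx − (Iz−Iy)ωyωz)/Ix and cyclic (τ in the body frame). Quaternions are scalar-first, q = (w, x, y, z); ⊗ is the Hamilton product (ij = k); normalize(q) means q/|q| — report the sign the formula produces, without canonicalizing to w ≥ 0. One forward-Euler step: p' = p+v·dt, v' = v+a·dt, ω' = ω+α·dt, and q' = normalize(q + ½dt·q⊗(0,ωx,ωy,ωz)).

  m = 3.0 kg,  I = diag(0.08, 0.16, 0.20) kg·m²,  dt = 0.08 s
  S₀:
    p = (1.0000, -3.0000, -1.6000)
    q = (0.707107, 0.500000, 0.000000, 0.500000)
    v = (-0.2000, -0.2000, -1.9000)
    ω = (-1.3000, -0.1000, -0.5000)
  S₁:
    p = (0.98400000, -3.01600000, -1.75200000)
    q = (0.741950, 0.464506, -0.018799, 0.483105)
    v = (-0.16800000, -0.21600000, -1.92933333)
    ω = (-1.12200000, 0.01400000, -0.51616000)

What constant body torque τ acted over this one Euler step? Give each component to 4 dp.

τ = (0.1800, 0.1500, -0.0300)

rate change Δω = (0.17800000, 0.11400000, -0.01616000)
precession coupling = (0.0020, -0.0780, 0.0104)
applied torque τ = (0.1800, 0.1500, -0.0300)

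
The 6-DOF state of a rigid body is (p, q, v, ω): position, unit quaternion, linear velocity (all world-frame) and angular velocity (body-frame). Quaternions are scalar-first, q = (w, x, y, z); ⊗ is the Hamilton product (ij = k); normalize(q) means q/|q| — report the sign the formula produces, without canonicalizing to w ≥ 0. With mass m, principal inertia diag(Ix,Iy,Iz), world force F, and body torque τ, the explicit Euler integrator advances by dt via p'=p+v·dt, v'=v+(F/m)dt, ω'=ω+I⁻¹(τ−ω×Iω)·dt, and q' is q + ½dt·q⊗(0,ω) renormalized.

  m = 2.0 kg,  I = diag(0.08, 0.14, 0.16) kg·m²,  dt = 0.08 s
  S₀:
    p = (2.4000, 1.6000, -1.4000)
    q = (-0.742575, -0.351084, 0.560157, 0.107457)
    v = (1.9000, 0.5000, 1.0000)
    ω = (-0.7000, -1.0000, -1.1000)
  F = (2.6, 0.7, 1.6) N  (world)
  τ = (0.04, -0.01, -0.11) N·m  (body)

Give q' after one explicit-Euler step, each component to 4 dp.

Hamilton product q⊗(0,ω) = (0.4326009, 0.0110868, 0.2811627, 1.5600264)
updated quaternion q' = (-0.7237, -0.3499, 0.5702, 0.1695)

q' = (-0.7237, -0.3499, 0.5702, 0.1695)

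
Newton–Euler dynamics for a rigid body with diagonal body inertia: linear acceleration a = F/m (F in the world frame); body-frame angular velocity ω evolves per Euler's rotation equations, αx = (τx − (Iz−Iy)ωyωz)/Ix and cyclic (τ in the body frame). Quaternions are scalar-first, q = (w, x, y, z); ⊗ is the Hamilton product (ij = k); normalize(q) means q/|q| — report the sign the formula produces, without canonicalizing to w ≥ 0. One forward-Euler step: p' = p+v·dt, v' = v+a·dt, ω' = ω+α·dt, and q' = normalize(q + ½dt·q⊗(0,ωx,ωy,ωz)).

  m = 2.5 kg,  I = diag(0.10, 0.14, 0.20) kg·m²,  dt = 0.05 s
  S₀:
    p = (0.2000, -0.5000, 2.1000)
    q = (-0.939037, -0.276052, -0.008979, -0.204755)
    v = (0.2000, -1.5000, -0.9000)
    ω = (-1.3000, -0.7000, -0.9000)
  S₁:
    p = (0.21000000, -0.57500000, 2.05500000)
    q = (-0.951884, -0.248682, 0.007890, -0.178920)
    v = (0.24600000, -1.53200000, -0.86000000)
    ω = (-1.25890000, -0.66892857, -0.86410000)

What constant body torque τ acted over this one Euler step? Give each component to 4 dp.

ω₁ − ω₀ = (0.04110000, 0.03107143, 0.03590000)
ω₀×(Iω₀) = (0.0378, -0.1170, 0.0364)
I·α + gyro = (0.1200, -0.0300, 0.1800)

τ = (0.1200, -0.0300, 0.1800)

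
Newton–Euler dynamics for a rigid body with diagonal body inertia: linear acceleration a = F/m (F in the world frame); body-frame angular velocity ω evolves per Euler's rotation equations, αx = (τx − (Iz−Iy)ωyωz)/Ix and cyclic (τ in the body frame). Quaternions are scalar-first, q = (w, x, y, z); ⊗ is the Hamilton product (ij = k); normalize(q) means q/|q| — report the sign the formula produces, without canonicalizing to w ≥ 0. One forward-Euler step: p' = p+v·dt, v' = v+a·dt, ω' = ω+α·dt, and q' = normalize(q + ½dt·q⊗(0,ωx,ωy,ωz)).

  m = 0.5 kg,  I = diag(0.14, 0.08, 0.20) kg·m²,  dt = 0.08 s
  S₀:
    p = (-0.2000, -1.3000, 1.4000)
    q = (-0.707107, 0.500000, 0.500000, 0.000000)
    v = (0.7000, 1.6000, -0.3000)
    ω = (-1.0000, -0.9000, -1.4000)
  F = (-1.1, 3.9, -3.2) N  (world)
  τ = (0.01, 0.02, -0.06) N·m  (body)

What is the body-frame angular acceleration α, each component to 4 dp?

α = (-1.0086, 1.3000, -0.0300)

ω×(Iω) gyroscopic = (0.1512, -0.0840, -0.0540)
angular accel α = (-1.0086, 1.3000, -0.0300)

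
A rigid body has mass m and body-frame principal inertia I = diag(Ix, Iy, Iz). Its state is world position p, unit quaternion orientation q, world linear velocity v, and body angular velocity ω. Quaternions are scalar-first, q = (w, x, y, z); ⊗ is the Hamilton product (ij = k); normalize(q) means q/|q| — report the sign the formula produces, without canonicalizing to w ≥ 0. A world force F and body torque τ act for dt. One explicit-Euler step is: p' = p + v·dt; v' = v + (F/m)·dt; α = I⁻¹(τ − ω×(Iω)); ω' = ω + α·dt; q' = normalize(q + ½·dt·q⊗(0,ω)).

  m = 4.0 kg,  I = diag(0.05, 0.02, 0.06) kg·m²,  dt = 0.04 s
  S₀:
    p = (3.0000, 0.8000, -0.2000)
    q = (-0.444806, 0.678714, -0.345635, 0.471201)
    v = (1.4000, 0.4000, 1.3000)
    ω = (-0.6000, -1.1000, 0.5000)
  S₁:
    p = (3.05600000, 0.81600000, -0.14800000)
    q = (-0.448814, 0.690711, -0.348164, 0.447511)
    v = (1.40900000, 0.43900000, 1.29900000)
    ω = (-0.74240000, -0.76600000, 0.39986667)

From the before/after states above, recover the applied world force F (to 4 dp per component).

F = (0.9000, 3.9000, -0.1000)

velocity change Δv = (0.00900000, 0.03900000, -0.00100000)
m·(v₁−v₀)/dt = (0.9000, 3.9000, -0.1000)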